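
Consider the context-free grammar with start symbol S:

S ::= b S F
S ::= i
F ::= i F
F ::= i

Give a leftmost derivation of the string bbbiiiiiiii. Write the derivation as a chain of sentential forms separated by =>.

S=>bSF=>bbSFF=>bbbSFFF=>bbbiFFF=>bbbiiFFF=>bbbiiiFFF=>bbbiiiiFFF=>bbbiiiiiFFF=>bbbiiiiiiFF=>bbbiiiiiiiF=>bbbiiiiiiii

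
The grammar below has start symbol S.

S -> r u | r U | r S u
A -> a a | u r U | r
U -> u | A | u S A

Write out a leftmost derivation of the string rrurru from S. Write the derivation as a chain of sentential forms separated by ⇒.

S ⇒ rSu ⇒ rrUu ⇒ rrAu ⇒ rrurUu ⇒ rrurAu ⇒ rrurru

S ⇒ rSu   [S -> r S u]
rSu ⇒ rrUu   [S -> r U]
rrUu ⇒ rrAu   [U -> A]
rrAu ⇒ rrurUu   [A -> u r U]
rrurUu ⇒ rrurAu   [U -> A]
rrurAu ⇒ rrurru   [A -> r]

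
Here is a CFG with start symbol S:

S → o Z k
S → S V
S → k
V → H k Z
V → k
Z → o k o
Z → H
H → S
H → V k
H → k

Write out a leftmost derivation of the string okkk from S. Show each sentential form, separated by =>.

S => SV => oZkV => oHkV => okkV => okkk

S => SV   [S → S V]
SV => oZkV   [S → o Z k]
oZkV => oHkV   [Z → H]
oHkV => okkV   [H → k]
okkV => okkk   [V → k]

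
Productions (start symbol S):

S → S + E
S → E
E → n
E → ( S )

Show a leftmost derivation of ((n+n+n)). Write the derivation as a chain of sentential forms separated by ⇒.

S⇒E⇒(S)⇒(E)⇒((S))⇒((S+E))⇒((S+E+E))⇒((E+E+E))⇒((n+E+E))⇒((n+n+E))⇒((n+n+n))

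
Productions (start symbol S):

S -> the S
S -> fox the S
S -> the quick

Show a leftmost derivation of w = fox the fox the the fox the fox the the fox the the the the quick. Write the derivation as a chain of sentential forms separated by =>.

S => fox the S => fox the fox the S => fox the fox the the S => fox the fox the the fox the S => fox the fox the the fox the fox the S => fox the fox the the fox the fox the the S => fox the fox the the fox the fox the the fox the S => fox the fox the the fox the fox the the fox the the S => fox the fox the the fox the fox the the fox the the the S => fox the fox the the fox the fox the the fox the the the the quick

S => fox the S   [S -> fox the S]
fox the S => fox the fox the S   [S -> fox the S]
fox the fox the S => fox the fox the the S   [S -> the S]
fox the fox the the S => fox the fox the the fox the S   [S -> fox the S]
fox the fox the the fox the S => fox the fox the the fox the fox the S   [S -> fox the S]
fox the fox the the fox the fox the S => fox the fox the the fox the fox the the S   [S -> the S]
fox the fox the the fox the fox the the S => fox the fox the the fox the fox the the fox the S   [S -> fox the S]
fox the fox the the fox the fox the the fox the S => fox the fox the the fox the fox the the fox the the S   [S -> the S]
fox the fox the the fox the fox the the fox the the S => fox the fox the the fox the fox the the fox the the the S   [S -> the S]
fox the fox the the fox the fox the the fox the the the S => fox the fox the the fox the fox the the fox the the the the quick   [S -> the quick]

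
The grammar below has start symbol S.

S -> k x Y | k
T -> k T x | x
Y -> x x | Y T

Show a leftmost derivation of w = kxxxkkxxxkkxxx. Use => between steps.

S => kxY => kxYT => kxYTT => kxxxTT => kxxxkTxT => kxxxkkTxxT => kxxxkkxxxT => kxxxkkxxxkTx => kxxxkkxxxkkTxx => kxxxkkxxxkkxxx

S => kxY   [S -> k x Y]
kxY => kxYT   [Y -> Y T]
kxYT => kxYTT   [Y -> Y T]
kxYTT => kxxxTT   [Y -> x x]
kxxxTT => kxxxkTxT   [T -> k T x]
kxxxkTxT => kxxxkkTxxT   [T -> k T x]
kxxxkkTxxT => kxxxkkxxxT   [T -> x]
kxxxkkxxxT => kxxxkkxxxkTx   [T -> k T x]
kxxxkkxxxkTx => kxxxkkxxxkkTxx   [T -> k T x]
kxxxkkxxxkkTxx => kxxxkkxxxkkxxx   [T -> x]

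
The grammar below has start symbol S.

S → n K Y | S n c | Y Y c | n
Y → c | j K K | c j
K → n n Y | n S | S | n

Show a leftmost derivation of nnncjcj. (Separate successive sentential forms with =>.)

S => nKY   [S → n K Y]
nKY => nSY   [K → S]
nSY => nnKYY   [S → n K Y]
nnKYY => nnnYY   [K → n]
nnnYY => nnncjY   [Y → c j]
nnncjY => nnncjcj   [Y → c j]

S=>nKY=>nSY=>nnKYY=>nnnYY=>nnncjY=>nnncjcj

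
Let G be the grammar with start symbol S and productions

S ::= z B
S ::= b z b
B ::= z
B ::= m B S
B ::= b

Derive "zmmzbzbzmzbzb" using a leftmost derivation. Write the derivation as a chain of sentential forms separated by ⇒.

S ⇒ zB   [S ::= z B]
zB ⇒ zmBS   [B ::= m B S]
zmBS ⇒ zmmBSS   [B ::= m B S]
zmmBSS ⇒ zmmzSS   [B ::= z]
zmmzSS ⇒ zmmzbzbS   [S ::= b z b]
zmmzbzbS ⇒ zmmzbzbzB   [S ::= z B]
zmmzbzbzB ⇒ zmmzbzbzmBS   [B ::= m B S]
zmmzbzbzmBS ⇒ zmmzbzbzmzS   [B ::= z]
zmmzbzbzmzS ⇒ zmmzbzbzmzbzb   [S ::= b z b]

S ⇒ zB ⇒ zmBS ⇒ zmmBSS ⇒ zmmzSS ⇒ zmmzbzbS ⇒ zmmzbzbzB ⇒ zmmzbzbzmBS ⇒ zmmzbzbzmzS ⇒ zmmzbzbzmzbzb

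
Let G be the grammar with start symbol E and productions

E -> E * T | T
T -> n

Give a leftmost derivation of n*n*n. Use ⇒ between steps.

E⇒E*T⇒E*T*T⇒T*T*T⇒n*T*T⇒n*n*T⇒n*n*n

E ⇒ E*T   [E -> E * T]
E*T ⇒ E*T*T   [E -> E * T]
E*T*T ⇒ T*T*T   [E -> T]
T*T*T ⇒ n*T*T   [T -> n]
n*T*T ⇒ n*n*T   [T -> n]
n*n*T ⇒ n*n*n   [T -> n]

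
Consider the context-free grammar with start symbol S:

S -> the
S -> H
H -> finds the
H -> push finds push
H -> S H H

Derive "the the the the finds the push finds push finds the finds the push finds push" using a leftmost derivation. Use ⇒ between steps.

S ⇒ H ⇒ S H H ⇒ the H H ⇒ the S H H H ⇒ the the H H H ⇒ the the S H H H H ⇒ the the the H H H H ⇒ the the the S H H H H H ⇒ the the the the H H H H H ⇒ the the the the finds the H H H H ⇒ the the the the finds the push finds push H H H ⇒ the the the the finds the push finds push finds the H H ⇒ the the the the finds the push finds push finds the finds the H ⇒ the the the the finds the push finds push finds the finds the push finds push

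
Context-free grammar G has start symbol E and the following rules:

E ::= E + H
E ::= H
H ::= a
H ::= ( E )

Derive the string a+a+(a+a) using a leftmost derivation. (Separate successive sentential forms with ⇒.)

E ⇒ E+H ⇒ E+H+H ⇒ H+H+H ⇒ a+H+H ⇒ a+a+H ⇒ a+a+(E) ⇒ a+a+(E+H) ⇒ a+a+(H+H) ⇒ a+a+(a+H) ⇒ a+a+(a+a)

E ⇒ E+H   [E ::= E + H]
E+H ⇒ E+H+H   [E ::= E + H]
E+H+H ⇒ H+H+H   [E ::= H]
H+H+H ⇒ a+H+H   [H ::= a]
a+H+H ⇒ a+a+H   [H ::= a]
a+a+H ⇒ a+a+(E)   [H ::= ( E )]
a+a+(E) ⇒ a+a+(E+H)   [E ::= E + H]
a+a+(E+H) ⇒ a+a+(H+H)   [E ::= H]
a+a+(H+H) ⇒ a+a+(a+H)   [H ::= a]
a+a+(a+H) ⇒ a+a+(a+a)   [H ::= a]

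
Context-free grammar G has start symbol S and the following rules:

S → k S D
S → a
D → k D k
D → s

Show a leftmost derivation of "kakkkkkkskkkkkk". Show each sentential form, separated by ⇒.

S⇒kSD⇒kaD⇒kakDk⇒kakkDkk⇒kakkkDkkk⇒kakkkkDkkkk⇒kakkkkkDkkkkk⇒kakkkkkkDkkkkkk⇒kakkkkkkskkkkkk

S ⇒ kSD   [S → k S D]
kSD ⇒ kaD   [S → a]
kaD ⇒ kakDk   [D → k D k]
kakDk ⇒ kakkDkk   [D → k D k]
kakkDkk ⇒ kakkkDkkk   [D → k D k]
kakkkDkkk ⇒ kakkkkDkkkk   [D → k D k]
kakkkkDkkkk ⇒ kakkkkkDkkkkk   [D → k D k]
kakkkkkDkkkkk ⇒ kakkkkkkDkkkkkk   [D → k D k]
kakkkkkkDkkkkkk ⇒ kakkkkkkskkkkkk   [D → s]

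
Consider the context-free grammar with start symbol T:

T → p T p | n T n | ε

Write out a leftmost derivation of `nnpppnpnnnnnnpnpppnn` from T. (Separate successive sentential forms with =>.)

T=>nTn=>nnTnn=>nnpTpnn=>nnppTppnn=>nnpppTpppnn=>nnpppnTnpppnn=>nnpppnpTpnpppnn=>nnpppnpnTnpnpppnn=>nnpppnpnnTnnpnpppnn=>nnpppnpnnnTnnnpnpppnn=>nnpppnpnnnnnnpnpppnn

T => nTn   [T → n T n]
nTn => nnTnn   [T → n T n]
nnTnn => nnpTpnn   [T → p T p]
nnpTpnn => nnppTppnn   [T → p T p]
nnppTppnn => nnpppTpppnn   [T → p T p]
nnpppTpppnn => nnpppnTnpppnn   [T → n T n]
nnpppnTnpppnn => nnpppnpTpnpppnn   [T → p T p]
nnpppnpTpnpppnn => nnpppnpnTnpnpppnn   [T → n T n]
nnpppnpnTnpnpppnn => nnpppnpnnTnnpnpppnn   [T → n T n]
nnpppnpnnTnnpnpppnn => nnpppnpnnnTnnnpnpppnn   [T → n T n]
nnpppnpnnnTnnnpnpppnn => nnpppnpnnnnnnpnpppnn   [T → ε]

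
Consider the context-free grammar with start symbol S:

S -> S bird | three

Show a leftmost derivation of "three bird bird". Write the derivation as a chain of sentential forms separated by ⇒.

S ⇒ S bird ⇒ S bird bird ⇒ three bird bird

S ⇒ S bird   [S -> S bird]
S bird ⇒ S bird bird   [S -> S bird]
S bird bird ⇒ three bird bird   [S -> three]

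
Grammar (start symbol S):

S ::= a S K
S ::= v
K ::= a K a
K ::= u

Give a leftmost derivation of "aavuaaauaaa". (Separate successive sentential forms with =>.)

S => aSK => aaSKK => aavKK => aavuK => aavuaKa => aavuaaKaa => aavuaaaKaaa => aavuaaauaaa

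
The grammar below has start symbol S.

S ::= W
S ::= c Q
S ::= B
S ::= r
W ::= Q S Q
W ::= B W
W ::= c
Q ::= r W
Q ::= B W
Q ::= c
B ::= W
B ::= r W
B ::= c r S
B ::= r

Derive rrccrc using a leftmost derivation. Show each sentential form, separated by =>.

S => B => rW => rQSQ => rBWSQ => rrWWSQ => rrcWSQ => rrccSQ => rrccrQ => rrccrc

S => B   [S ::= B]
B => rW   [B ::= r W]
rW => rQSQ   [W ::= Q S Q]
rQSQ => rBWSQ   [Q ::= B W]
rBWSQ => rrWWSQ   [B ::= r W]
rrWWSQ => rrcWSQ   [W ::= c]
rrcWSQ => rrccSQ   [W ::= c]
rrccSQ => rrccrQ   [S ::= r]
rrccrQ => rrccrc   [Q ::= c]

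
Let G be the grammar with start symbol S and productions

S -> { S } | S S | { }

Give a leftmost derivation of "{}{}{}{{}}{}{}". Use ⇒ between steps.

S⇒SS⇒SSS⇒{}SS⇒{}SSS⇒{}{}SS⇒{}{}SSS⇒{}{}SSSS⇒{}{}{}SSS⇒{}{}{}{S}SS⇒{}{}{}{{}}SS⇒{}{}{}{{}}{}S⇒{}{}{}{{}}{}{}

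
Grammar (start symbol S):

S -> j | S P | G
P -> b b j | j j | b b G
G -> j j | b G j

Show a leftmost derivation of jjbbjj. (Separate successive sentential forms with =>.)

S => SP => GP => jjP => jjbbG => jjbbjj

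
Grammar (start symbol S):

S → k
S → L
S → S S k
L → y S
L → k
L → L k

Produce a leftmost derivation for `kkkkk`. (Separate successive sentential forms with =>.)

S => SSk   [S → S S k]
SSk => kSk   [S → k]
kSk => kSSkk   [S → S S k]
kSSkk => kLSkk   [S → L]
kLSkk => kkSkk   [L → k]
kkSkk => kkkkk   [S → k]

S=>SSk=>kSk=>kSSkk=>kLSkk=>kkSkk=>kkkkk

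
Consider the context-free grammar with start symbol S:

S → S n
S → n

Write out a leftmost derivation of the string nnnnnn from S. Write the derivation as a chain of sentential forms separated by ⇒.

S ⇒ Sn ⇒ Snn ⇒ Snnn ⇒ Snnnn ⇒ Snnnnn ⇒ nnnnnn

S ⇒ Sn   [S → S n]
Sn ⇒ Snn   [S → S n]
Snn ⇒ Snnn   [S → S n]
Snnn ⇒ Snnnn   [S → S n]
Snnnn ⇒ Snnnnn   [S → S n]
Snnnnn ⇒ nnnnnn   [S → n]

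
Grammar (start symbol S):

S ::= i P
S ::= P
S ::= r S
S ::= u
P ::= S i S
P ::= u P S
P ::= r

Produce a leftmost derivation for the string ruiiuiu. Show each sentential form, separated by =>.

S => rS => rP => rSiS => ruiS => ruiiP => ruiiSiS => ruiiuiS => ruiiuiu

S => rS   [S ::= r S]
rS => rP   [S ::= P]
rP => rSiS   [P ::= S i S]
rSiS => ruiS   [S ::= u]
ruiS => ruiiP   [S ::= i P]
ruiiP => ruiiSiS   [P ::= S i S]
ruiiSiS => ruiiuiS   [S ::= u]
ruiiuiS => ruiiuiu   [S ::= u]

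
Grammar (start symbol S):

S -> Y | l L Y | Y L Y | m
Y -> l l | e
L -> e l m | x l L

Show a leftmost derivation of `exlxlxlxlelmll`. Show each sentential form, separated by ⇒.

S ⇒ YLY   [S -> Y L Y]
YLY ⇒ eLY   [Y -> e]
eLY ⇒ exlLY   [L -> x l L]
exlLY ⇒ exlxlLY   [L -> x l L]
exlxlLY ⇒ exlxlxlLY   [L -> x l L]
exlxlxlLY ⇒ exlxlxlxlLY   [L -> x l L]
exlxlxlxlLY ⇒ exlxlxlxlelmY   [L -> e l m]
exlxlxlxlelmY ⇒ exlxlxlxlelmll   [Y -> l l]

S ⇒ YLY ⇒ eLY ⇒ exlLY ⇒ exlxlLY ⇒ exlxlxlLY ⇒ exlxlxlxlLY ⇒ exlxlxlxlelmY ⇒ exlxlxlxlelmll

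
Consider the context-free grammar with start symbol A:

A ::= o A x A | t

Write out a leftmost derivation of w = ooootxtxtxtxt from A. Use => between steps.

A=>oAxA=>ooAxAxA=>oooAxAxAxA=>ooooAxAxAxAxA=>ooootxAxAxAxA=>ooootxtxAxAxA=>ooootxtxtxAxA=>ooootxtxtxtxA=>ooootxtxtxtxt

A => oAxA   [A ::= o A x A]
oAxA => ooAxAxA   [A ::= o A x A]
ooAxAxA => oooAxAxAxA   [A ::= o A x A]
oooAxAxAxA => ooooAxAxAxAxA   [A ::= o A x A]
ooooAxAxAxAxA => ooootxAxAxAxA   [A ::= t]
ooootxAxAxAxA => ooootxtxAxAxA   [A ::= t]
ooootxtxAxAxA => ooootxtxtxAxA   [A ::= t]
ooootxtxtxAxA => ooootxtxtxtxA   [A ::= t]
ooootxtxtxtxA => ooootxtxtxtxt   [A ::= t]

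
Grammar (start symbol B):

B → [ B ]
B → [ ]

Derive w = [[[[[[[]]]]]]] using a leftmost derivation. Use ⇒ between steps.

B ⇒ [B] ⇒ [[B]] ⇒ [[[B]]] ⇒ [[[[B]]]] ⇒ [[[[[B]]]]] ⇒ [[[[[[B]]]]]] ⇒ [[[[[[[]]]]]]]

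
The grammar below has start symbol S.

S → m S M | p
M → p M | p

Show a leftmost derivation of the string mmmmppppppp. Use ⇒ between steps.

S ⇒ mSM   [S → m S M]
mSM ⇒ mmSMM   [S → m S M]
mmSMM ⇒ mmmSMMM   [S → m S M]
mmmSMMM ⇒ mmmmSMMMM   [S → m S M]
mmmmSMMMM ⇒ mmmmpMMMM   [S → p]
mmmmpMMMM ⇒ mmmmppMMMM   [M → p M]
mmmmppMMMM ⇒ mmmmpppMMM   [M → p]
mmmmpppMMM ⇒ mmmmppppMMM   [M → p M]
mmmmppppMMM ⇒ mmmmpppppMM   [M → p]
mmmmpppppMM ⇒ mmmmppppppM   [M → p]
mmmmppppppM ⇒ mmmmppppppp   [M → p]

S⇒mSM⇒mmSMM⇒mmmSMMM⇒mmmmSMMMM⇒mmmmpMMMM⇒mmmmppMMMM⇒mmmmpppMMM⇒mmmmppppMMM⇒mmmmpppppMM⇒mmmmppppppM⇒mmmmppppppp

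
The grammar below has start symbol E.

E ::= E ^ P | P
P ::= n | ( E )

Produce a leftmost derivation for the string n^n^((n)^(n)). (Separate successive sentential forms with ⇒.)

E⇒E^P⇒E^P^P⇒P^P^P⇒n^P^P⇒n^n^P⇒n^n^(E)⇒n^n^(E^P)⇒n^n^(P^P)⇒n^n^((E)^P)⇒n^n^((P)^P)⇒n^n^((n)^P)⇒n^n^((n)^(E))⇒n^n^((n)^(P))⇒n^n^((n)^(n))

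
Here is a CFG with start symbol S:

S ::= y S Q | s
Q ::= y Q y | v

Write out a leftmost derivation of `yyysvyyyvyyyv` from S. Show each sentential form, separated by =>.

S => ySQ => yySQQ => yyySQQQ => yyysQQQ => yyysvQQ => yyysvyQyQ => yyysvyyQyyQ => yyysvyyyQyyyQ => yyysvyyyvyyyQ => yyysvyyyvyyyv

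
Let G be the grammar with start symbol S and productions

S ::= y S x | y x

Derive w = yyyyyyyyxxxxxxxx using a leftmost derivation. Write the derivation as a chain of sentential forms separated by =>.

S => ySx => yySxx => yyySxxx => yyyySxxxx => yyyyySxxxxx => yyyyyySxxxxxx => yyyyyyySxxxxxxx => yyyyyyyyxxxxxxxx

S => ySx   [S ::= y S x]
ySx => yySxx   [S ::= y S x]
yySxx => yyySxxx   [S ::= y S x]
yyySxxx => yyyySxxxx   [S ::= y S x]
yyyySxxxx => yyyyySxxxxx   [S ::= y S x]
yyyyySxxxxx => yyyyyySxxxxxx   [S ::= y S x]
yyyyyySxxxxxx => yyyyyyySxxxxxxx   [S ::= y S x]
yyyyyyySxxxxxxx => yyyyyyyyxxxxxxxx   [S ::= y x]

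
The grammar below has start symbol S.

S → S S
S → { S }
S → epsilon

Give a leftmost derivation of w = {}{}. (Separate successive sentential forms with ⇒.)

S ⇒ SS   [S → S S]
SS ⇒ SSS   [S → S S]
SSS ⇒ {S}SS   [S → { S }]
{S}SS ⇒ {}SS   [S → epsilon]
{}SS ⇒ {}S   [S → epsilon]
{}S ⇒ {}{S}   [S → { S }]
{}{S} ⇒ {}{}   [S → epsilon]

S ⇒ SS ⇒ SSS ⇒ {S}SS ⇒ {}SS ⇒ {}S ⇒ {}{S} ⇒ {}{}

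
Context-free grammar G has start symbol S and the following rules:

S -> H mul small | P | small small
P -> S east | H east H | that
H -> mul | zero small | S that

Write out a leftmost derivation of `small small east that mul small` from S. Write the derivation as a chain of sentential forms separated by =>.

S => H mul small => S that mul small => P that mul small => S east that mul small => small small east that mul small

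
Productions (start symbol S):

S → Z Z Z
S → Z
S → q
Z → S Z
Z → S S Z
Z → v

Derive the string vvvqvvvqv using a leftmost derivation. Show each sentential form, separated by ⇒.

S ⇒ Z ⇒ SSZ ⇒ ZZZSZ ⇒ SSZZZSZ ⇒ ZZZSZZZSZ ⇒ vZZSZZZSZ ⇒ vvZSZZZSZ ⇒ vvvSZZZSZ ⇒ vvvqZZZSZ ⇒ vvvqvZZSZ ⇒ vvvqvvZSZ ⇒ vvvqvvvSZ ⇒ vvvqvvvqZ ⇒ vvvqvvvqv

S ⇒ Z   [S → Z]
Z ⇒ SSZ   [Z → S S Z]
SSZ ⇒ ZZZSZ   [S → Z Z Z]
ZZZSZ ⇒ SSZZZSZ   [Z → S S Z]
SSZZZSZ ⇒ ZZZSZZZSZ   [S → Z Z Z]
ZZZSZZZSZ ⇒ vZZSZZZSZ   [Z → v]
vZZSZZZSZ ⇒ vvZSZZZSZ   [Z → v]
vvZSZZZSZ ⇒ vvvSZZZSZ   [Z → v]
vvvSZZZSZ ⇒ vvvqZZZSZ   [S → q]
vvvqZZZSZ ⇒ vvvqvZZSZ   [Z → v]
vvvqvZZSZ ⇒ vvvqvvZSZ   [Z → v]
vvvqvvZSZ ⇒ vvvqvvvSZ   [Z → v]
vvvqvvvSZ ⇒ vvvqvvvqZ   [S → q]
vvvqvvvqZ ⇒ vvvqvvvqv   [Z → v]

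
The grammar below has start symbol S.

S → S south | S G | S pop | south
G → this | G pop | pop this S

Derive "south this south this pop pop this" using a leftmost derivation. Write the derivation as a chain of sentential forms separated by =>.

S => S G   [S → S G]
S G => S pop G   [S → S pop]
S pop G => S pop pop G   [S → S pop]
S pop pop G => S G pop pop G   [S → S G]
S G pop pop G => S south G pop pop G   [S → S south]
S south G pop pop G => S G south G pop pop G   [S → S G]
S G south G pop pop G => south G south G pop pop G   [S → south]
south G south G pop pop G => south this south G pop pop G   [G → this]
south this south G pop pop G => south this south this pop pop G   [G → this]
south this south this pop pop G => south this south this pop pop this   [G → this]

S => S G => S pop G => S pop pop G => S G pop pop G => S south G pop pop G => S G south G pop pop G => south G south G pop pop G => south this south G pop pop G => south this south this pop pop G => south this south this pop pop this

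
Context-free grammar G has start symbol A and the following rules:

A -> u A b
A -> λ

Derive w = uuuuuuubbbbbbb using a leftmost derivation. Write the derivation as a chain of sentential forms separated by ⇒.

A ⇒ uAb ⇒ uuAbb ⇒ uuuAbbb ⇒ uuuuAbbbb ⇒ uuuuuAbbbbb ⇒ uuuuuuAbbbbbb ⇒ uuuuuuuAbbbbbbb ⇒ uuuuuuubbbbbbb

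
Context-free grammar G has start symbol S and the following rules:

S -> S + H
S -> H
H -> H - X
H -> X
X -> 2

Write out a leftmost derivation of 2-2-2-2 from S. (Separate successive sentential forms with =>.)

S => H   [S -> H]
H => H-X   [H -> H - X]
H-X => H-X-X   [H -> H - X]
H-X-X => H-X-X-X   [H -> H - X]
H-X-X-X => X-X-X-X   [H -> X]
X-X-X-X => 2-X-X-X   [X -> 2]
2-X-X-X => 2-2-X-X   [X -> 2]
2-2-X-X => 2-2-2-X   [X -> 2]
2-2-2-X => 2-2-2-2   [X -> 2]

S => H => H-X => H-X-X => H-X-X-X => X-X-X-X => 2-X-X-X => 2-2-X-X => 2-2-2-X => 2-2-2-2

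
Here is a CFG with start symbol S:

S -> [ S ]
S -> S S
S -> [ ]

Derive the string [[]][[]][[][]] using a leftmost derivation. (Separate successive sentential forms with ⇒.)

S ⇒ SS ⇒ [S]S ⇒ [[]]S ⇒ [[]]SS ⇒ [[]][S]S ⇒ [[]][[]]S ⇒ [[]][[]][S] ⇒ [[]][[]][SS] ⇒ [[]][[]][[]S] ⇒ [[]][[]][[][]]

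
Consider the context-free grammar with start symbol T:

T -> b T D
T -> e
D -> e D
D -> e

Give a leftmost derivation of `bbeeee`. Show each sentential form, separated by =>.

T => bTD => bbTDD => bbeDD => bbeeDD => bbeeeD => bbeeee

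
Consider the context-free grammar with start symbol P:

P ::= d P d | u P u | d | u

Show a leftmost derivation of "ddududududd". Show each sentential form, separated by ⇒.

P⇒dPd⇒ddPdd⇒dduPudd⇒ddudPdudd⇒dduduPududd⇒ddududududd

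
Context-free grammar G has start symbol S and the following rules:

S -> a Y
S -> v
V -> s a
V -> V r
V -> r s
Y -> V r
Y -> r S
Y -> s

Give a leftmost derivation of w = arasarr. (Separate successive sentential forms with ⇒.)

S ⇒ aY ⇒ arS ⇒ araY ⇒ araVr ⇒ araVrr ⇒ arasarr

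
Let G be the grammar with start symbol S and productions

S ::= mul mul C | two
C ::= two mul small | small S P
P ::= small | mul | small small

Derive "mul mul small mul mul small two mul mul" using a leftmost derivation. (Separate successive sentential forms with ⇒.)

S ⇒ mul mul C ⇒ mul mul small S P ⇒ mul mul small mul mul C P ⇒ mul mul small mul mul small S P P ⇒ mul mul small mul mul small two P P ⇒ mul mul small mul mul small two mul P ⇒ mul mul small mul mul small two mul mul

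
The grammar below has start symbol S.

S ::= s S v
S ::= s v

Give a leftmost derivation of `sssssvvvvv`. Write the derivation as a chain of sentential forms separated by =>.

S => sSv => ssSvv => sssSvvv => ssssSvvvv => sssssvvvvv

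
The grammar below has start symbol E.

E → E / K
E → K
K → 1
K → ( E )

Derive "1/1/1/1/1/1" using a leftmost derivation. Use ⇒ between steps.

E⇒E/K⇒E/K/K⇒E/K/K/K⇒E/K/K/K/K⇒E/K/K/K/K/K⇒K/K/K/K/K/K⇒1/K/K/K/K/K⇒1/1/K/K/K/K⇒1/1/1/K/K/K⇒1/1/1/1/K/K⇒1/1/1/1/1/K⇒1/1/1/1/1/1

E ⇒ E/K   [E → E / K]
E/K ⇒ E/K/K   [E → E / K]
E/K/K ⇒ E/K/K/K   [E → E / K]
E/K/K/K ⇒ E/K/K/K/K   [E → E / K]
E/K/K/K/K ⇒ E/K/K/K/K/K   [E → E / K]
E/K/K/K/K/K ⇒ K/K/K/K/K/K   [E → K]
K/K/K/K/K/K ⇒ 1/K/K/K/K/K   [K → 1]
1/K/K/K/K/K ⇒ 1/1/K/K/K/K   [K → 1]
1/1/K/K/K/K ⇒ 1/1/1/K/K/K   [K → 1]
1/1/1/K/K/K ⇒ 1/1/1/1/K/K   [K → 1]
1/1/1/1/K/K ⇒ 1/1/1/1/1/K   [K → 1]
1/1/1/1/1/K ⇒ 1/1/1/1/1/1   [K → 1]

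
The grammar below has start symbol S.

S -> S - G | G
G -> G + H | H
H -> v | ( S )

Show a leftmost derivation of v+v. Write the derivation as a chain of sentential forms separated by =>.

S => G   [S -> G]
G => G+H   [G -> G + H]
G+H => H+H   [G -> H]
H+H => v+H   [H -> v]
v+H => v+v   [H -> v]

S => G => G+H => H+H => v+H => v+v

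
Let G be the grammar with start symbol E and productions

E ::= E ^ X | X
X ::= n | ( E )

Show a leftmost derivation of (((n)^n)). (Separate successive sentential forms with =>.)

E => X => (E) => (X) => ((E)) => ((E^X)) => ((X^X)) => (((E)^X)) => (((X)^X)) => (((n)^X)) => (((n)^n))

E => X   [E ::= X]
X => (E)   [X ::= ( E )]
(E) => (X)   [E ::= X]
(X) => ((E))   [X ::= ( E )]
((E)) => ((E^X))   [E ::= E ^ X]
((E^X)) => ((X^X))   [E ::= X]
((X^X)) => (((E)^X))   [X ::= ( E )]
(((E)^X)) => (((X)^X))   [E ::= X]
(((X)^X)) => (((n)^X))   [X ::= n]
(((n)^X)) => (((n)^n))   [X ::= n]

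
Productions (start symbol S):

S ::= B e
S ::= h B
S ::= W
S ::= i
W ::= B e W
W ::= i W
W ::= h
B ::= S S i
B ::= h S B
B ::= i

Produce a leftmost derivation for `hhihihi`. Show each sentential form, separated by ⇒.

S⇒hB⇒hhSB⇒hhiB⇒hhihSB⇒hhihWB⇒hhihiWB⇒hhihihB⇒hhihihi

S ⇒ hB   [S ::= h B]
hB ⇒ hhSB   [B ::= h S B]
hhSB ⇒ hhiB   [S ::= i]
hhiB ⇒ hhihSB   [B ::= h S B]
hhihSB ⇒ hhihWB   [S ::= W]
hhihWB ⇒ hhihiWB   [W ::= i W]
hhihiWB ⇒ hhihihB   [W ::= h]
hhihihB ⇒ hhihihi   [B ::= i]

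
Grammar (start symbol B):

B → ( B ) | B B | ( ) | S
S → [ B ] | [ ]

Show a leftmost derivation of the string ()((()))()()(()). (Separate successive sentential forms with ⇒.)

B ⇒ BB ⇒ BBB ⇒ ()BB ⇒ ()BBB ⇒ ()(B)BB ⇒ ()((B))BB ⇒ ()((()))BB ⇒ ()((()))()B ⇒ ()((()))()BB ⇒ ()((()))()()B ⇒ ()((()))()()(B) ⇒ ()((()))()()(())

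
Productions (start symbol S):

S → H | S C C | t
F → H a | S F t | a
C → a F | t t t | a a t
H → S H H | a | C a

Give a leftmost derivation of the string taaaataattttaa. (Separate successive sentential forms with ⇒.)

S ⇒ H   [S → H]
H ⇒ SHH   [H → S H H]
SHH ⇒ SCCHH   [S → S C C]
SCCHH ⇒ SCCCCHH   [S → S C C]
SCCCCHH ⇒ tCCCCHH   [S → t]
tCCCCHH ⇒ taFCCCHH   [C → a F]
taFCCCHH ⇒ taaCCCHH   [F → a]
taaCCCHH ⇒ taaaatCCHH   [C → a a t]
taaaatCCHH ⇒ taaaataatCHH   [C → a a t]
taaaataatCHH ⇒ taaaataattttHH   [C → t t t]
taaaataattttHH ⇒ taaaataattttaH   [H → a]
taaaataattttaH ⇒ taaaataattttaa   [H → a]

S ⇒ H ⇒ SHH ⇒ SCCHH ⇒ SCCCCHH ⇒ tCCCCHH ⇒ taFCCCHH ⇒ taaCCCHH ⇒ taaaatCCHH ⇒ taaaataatCHH ⇒ taaaataattttHH ⇒ taaaataattttaH ⇒ taaaataattttaa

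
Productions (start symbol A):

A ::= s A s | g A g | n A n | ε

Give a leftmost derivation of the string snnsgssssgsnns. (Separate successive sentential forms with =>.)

A => sAs   [A ::= s A s]
sAs => snAns   [A ::= n A n]
snAns => snnAnns   [A ::= n A n]
snnAnns => snnsAsnns   [A ::= s A s]
snnsAsnns => snnsgAgsnns   [A ::= g A g]
snnsgAgsnns => snnsgsAsgsnns   [A ::= s A s]
snnsgsAsgsnns => snnsgssAssgsnns   [A ::= s A s]
snnsgssAssgsnns => snnsgssssgsnns   [A ::= ε]

A => sAs => snAns => snnAnns => snnsAsnns => snnsgAgsnns => snnsgsAsgsnns => snnsgssAssgsnns => snnsgssssgsnns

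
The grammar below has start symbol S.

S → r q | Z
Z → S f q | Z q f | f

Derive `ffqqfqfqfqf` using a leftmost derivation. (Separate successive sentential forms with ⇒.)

S ⇒ Z ⇒ Zqf ⇒ Zqfqf ⇒ Zqfqfqf ⇒ Zqfqfqfqf ⇒ Sfqqfqfqfqf ⇒ Zfqqfqfqfqf ⇒ ffqqfqfqfqf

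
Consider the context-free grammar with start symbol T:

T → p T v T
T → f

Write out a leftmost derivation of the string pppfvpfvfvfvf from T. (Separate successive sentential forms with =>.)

T => pTvT => ppTvTvT => pppTvTvTvT => pppfvTvTvT => pppfvpTvTvTvT => pppfvpfvTvTvT => pppfvpfvfvTvT => pppfvpfvfvfvT => pppfvpfvfvfvf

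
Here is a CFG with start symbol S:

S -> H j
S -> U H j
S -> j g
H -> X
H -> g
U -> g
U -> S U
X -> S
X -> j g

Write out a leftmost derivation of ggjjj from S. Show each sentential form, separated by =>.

S => UHj   [S -> U H j]
UHj => gHj   [U -> g]
gHj => gXj   [H -> X]
gXj => gSj   [X -> S]
gSj => gHjj   [S -> H j]
gHjj => gXjj   [H -> X]
gXjj => gSjj   [X -> S]
gSjj => gHjjj   [S -> H j]
gHjjj => ggjjj   [H -> g]

S => UHj => gHj => gXj => gSj => gHjj => gXjj => gSjj => gHjjj => ggjjj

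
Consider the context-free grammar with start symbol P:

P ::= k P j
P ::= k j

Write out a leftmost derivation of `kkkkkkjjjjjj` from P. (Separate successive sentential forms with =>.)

P=>kPj=>kkPjj=>kkkPjjj=>kkkkPjjjj=>kkkkkPjjjjj=>kkkkkkjjjjjj

P => kPj   [P ::= k P j]
kPj => kkPjj   [P ::= k P j]
kkPjj => kkkPjjj   [P ::= k P j]
kkkPjjj => kkkkPjjjj   [P ::= k P j]
kkkkPjjjj => kkkkkPjjjjj   [P ::= k P j]
kkkkkPjjjjj => kkkkkkjjjjjj   [P ::= k j]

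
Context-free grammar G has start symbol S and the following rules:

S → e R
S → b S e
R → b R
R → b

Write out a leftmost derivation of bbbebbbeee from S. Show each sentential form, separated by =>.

S => bSe => bbSee => bbbSeee => bbbeReee => bbbebReee => bbbebbReee => bbbebbbeee

S => bSe   [S → b S e]
bSe => bbSee   [S → b S e]
bbSee => bbbSeee   [S → b S e]
bbbSeee => bbbeReee   [S → e R]
bbbeReee => bbbebReee   [R → b R]
bbbebReee => bbbebbReee   [R → b R]
bbbebbReee => bbbebbbeee   [R → b]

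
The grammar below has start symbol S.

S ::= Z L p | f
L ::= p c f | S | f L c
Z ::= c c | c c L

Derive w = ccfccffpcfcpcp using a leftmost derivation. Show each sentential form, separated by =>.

S => ZLp   [S ::= Z L p]
ZLp => ccLp   [Z ::= c c]
ccLp => ccfLcp   [L ::= f L c]
ccfLcp => ccfScp   [L ::= S]
ccfScp => ccfZLpcp   [S ::= Z L p]
ccfZLpcp => ccfccLLpcp   [Z ::= c c L]
ccfccLLpcp => ccfccSLpcp   [L ::= S]
ccfccSLpcp => ccfccfLpcp   [S ::= f]
ccfccfLpcp => ccfccffLcpcp   [L ::= f L c]
ccfccffLcpcp => ccfccffpcfcpcp   [L ::= p c f]

S => ZLp => ccLp => ccfLcp => ccfScp => ccfZLpcp => ccfccLLpcp => ccfccSLpcp => ccfccfLpcp => ccfccffLcpcp => ccfccffpcfcpcp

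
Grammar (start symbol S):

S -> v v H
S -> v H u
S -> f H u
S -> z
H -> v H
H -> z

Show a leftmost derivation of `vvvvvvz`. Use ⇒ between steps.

S ⇒ vvH   [S -> v v H]
vvH ⇒ vvvH   [H -> v H]
vvvH ⇒ vvvvH   [H -> v H]
vvvvH ⇒ vvvvvH   [H -> v H]
vvvvvH ⇒ vvvvvvH   [H -> v H]
vvvvvvH ⇒ vvvvvvz   [H -> z]

S ⇒ vvH ⇒ vvvH ⇒ vvvvH ⇒ vvvvvH ⇒ vvvvvvH ⇒ vvvvvvz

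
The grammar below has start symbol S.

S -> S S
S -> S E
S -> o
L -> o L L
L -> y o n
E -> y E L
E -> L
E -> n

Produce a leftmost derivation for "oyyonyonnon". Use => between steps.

S => SE => SSE => SESE => SEESE => oEESE => oyELESE => oyLLESE => oyyonLESE => oyyonyonESE => oyyonyonnSE => oyyonyonnoE => oyyonyonnon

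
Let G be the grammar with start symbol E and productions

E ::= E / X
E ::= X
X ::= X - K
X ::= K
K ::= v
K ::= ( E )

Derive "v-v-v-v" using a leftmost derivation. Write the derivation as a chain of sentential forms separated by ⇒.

E⇒X⇒X-K⇒X-K-K⇒X-K-K-K⇒K-K-K-K⇒v-K-K-K⇒v-v-K-K⇒v-v-v-K⇒v-v-v-v

E ⇒ X   [E ::= X]
X ⇒ X-K   [X ::= X - K]
X-K ⇒ X-K-K   [X ::= X - K]
X-K-K ⇒ X-K-K-K   [X ::= X - K]
X-K-K-K ⇒ K-K-K-K   [X ::= K]
K-K-K-K ⇒ v-K-K-K   [K ::= v]
v-K-K-K ⇒ v-v-K-K   [K ::= v]
v-v-K-K ⇒ v-v-v-K   [K ::= v]
v-v-v-K ⇒ v-v-v-v   [K ::= v]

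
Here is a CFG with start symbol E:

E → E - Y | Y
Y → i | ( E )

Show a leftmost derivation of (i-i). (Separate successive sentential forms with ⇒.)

E⇒Y⇒(E)⇒(E-Y)⇒(Y-Y)⇒(i-Y)⇒(i-i)

E ⇒ Y   [E → Y]
Y ⇒ (E)   [Y → ( E )]
(E) ⇒ (E-Y)   [E → E - Y]
(E-Y) ⇒ (Y-Y)   [E → Y]
(Y-Y) ⇒ (i-Y)   [Y → i]
(i-Y) ⇒ (i-i)   [Y → i]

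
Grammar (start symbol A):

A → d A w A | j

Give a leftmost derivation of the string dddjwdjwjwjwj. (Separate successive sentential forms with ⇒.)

A ⇒ dAwA ⇒ ddAwAwA ⇒ dddAwAwAwA ⇒ dddjwAwAwA ⇒ dddjwdAwAwAwA ⇒ dddjwdjwAwAwA ⇒ dddjwdjwjwAwA ⇒ dddjwdjwjwjwA ⇒ dddjwdjwjwjwj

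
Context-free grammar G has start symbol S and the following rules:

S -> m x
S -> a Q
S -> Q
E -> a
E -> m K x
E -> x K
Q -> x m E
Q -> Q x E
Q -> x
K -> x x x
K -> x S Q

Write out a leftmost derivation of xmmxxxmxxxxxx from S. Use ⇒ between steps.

S ⇒ Q ⇒ xmE ⇒ xmmKx ⇒ xmmxSQx ⇒ xmmxQQx ⇒ xmmxQxEQx ⇒ xmmxxxEQx ⇒ xmmxxxmKxQx ⇒ xmmxxxmxxxxQx ⇒ xmmxxxmxxxxxx

S ⇒ Q   [S -> Q]
Q ⇒ xmE   [Q -> x m E]
xmE ⇒ xmmKx   [E -> m K x]
xmmKx ⇒ xmmxSQx   [K -> x S Q]
xmmxSQx ⇒ xmmxQQx   [S -> Q]
xmmxQQx ⇒ xmmxQxEQx   [Q -> Q x E]
xmmxQxEQx ⇒ xmmxxxEQx   [Q -> x]
xmmxxxEQx ⇒ xmmxxxmKxQx   [E -> m K x]
xmmxxxmKxQx ⇒ xmmxxxmxxxxQx   [K -> x x x]
xmmxxxmxxxxQx ⇒ xmmxxxmxxxxxx   [Q -> x]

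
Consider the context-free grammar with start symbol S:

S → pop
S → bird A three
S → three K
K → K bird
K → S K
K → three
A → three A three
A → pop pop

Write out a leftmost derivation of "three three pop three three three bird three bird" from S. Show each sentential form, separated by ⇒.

S ⇒ three K ⇒ three K bird ⇒ three S K bird ⇒ three three K K bird ⇒ three three S K K bird ⇒ three three pop K K bird ⇒ three three pop K bird K bird ⇒ three three pop S K bird K bird ⇒ three three pop three K K bird K bird ⇒ three three pop three three K bird K bird ⇒ three three pop three three three bird K bird ⇒ three three pop three three three bird three bird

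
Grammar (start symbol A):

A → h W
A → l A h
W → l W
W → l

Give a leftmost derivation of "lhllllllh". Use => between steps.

A => lAh => lhWh => lhlWh => lhllWh => lhlllWh => lhllllWh => lhlllllWh => lhllllllh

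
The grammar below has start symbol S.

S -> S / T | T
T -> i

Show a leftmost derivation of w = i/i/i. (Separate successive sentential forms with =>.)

S => S/T => S/T/T => T/T/T => i/T/T => i/i/T => i/i/i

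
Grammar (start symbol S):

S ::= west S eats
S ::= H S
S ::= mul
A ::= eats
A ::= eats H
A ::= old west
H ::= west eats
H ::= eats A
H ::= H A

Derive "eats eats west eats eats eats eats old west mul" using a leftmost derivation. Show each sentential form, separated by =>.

S => H S => eats A S => eats eats H S => eats eats west eats S => eats eats west eats H S => eats eats west eats eats A S => eats eats west eats eats eats H S => eats eats west eats eats eats eats A S => eats eats west eats eats eats eats old west S => eats eats west eats eats eats eats old west mul

S => H S   [S ::= H S]
H S => eats A S   [H ::= eats A]
eats A S => eats eats H S   [A ::= eats H]
eats eats H S => eats eats west eats S   [H ::= west eats]
eats eats west eats S => eats eats west eats H S   [S ::= H S]
eats eats west eats H S => eats eats west eats eats A S   [H ::= eats A]
eats eats west eats eats A S => eats eats west eats eats eats H S   [A ::= eats H]
eats eats west eats eats eats H S => eats eats west eats eats eats eats A S   [H ::= eats A]
eats eats west eats eats eats eats A S => eats eats west eats eats eats eats old west S   [A ::= old west]
eats eats west eats eats eats eats old west S => eats eats west eats eats eats eats old west mul   [S ::= mul]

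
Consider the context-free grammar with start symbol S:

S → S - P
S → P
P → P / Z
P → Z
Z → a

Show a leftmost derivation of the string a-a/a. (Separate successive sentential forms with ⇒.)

S ⇒ S-P ⇒ P-P ⇒ Z-P ⇒ a-P ⇒ a-P/Z ⇒ a-Z/Z ⇒ a-a/Z ⇒ a-a/a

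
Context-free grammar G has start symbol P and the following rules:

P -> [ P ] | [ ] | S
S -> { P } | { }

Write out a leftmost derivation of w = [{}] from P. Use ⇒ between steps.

P ⇒ [P] ⇒ [S] ⇒ [{}]

P ⇒ [P]   [P -> [ P ]]
[P] ⇒ [S]   [P -> S]
[S] ⇒ [{}]   [S -> { }]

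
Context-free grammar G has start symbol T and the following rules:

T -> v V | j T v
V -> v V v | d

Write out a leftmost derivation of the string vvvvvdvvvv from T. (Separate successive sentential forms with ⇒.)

T ⇒ vV ⇒ vvVv ⇒ vvvVvv ⇒ vvvvVvvv ⇒ vvvvvVvvvv ⇒ vvvvvdvvvv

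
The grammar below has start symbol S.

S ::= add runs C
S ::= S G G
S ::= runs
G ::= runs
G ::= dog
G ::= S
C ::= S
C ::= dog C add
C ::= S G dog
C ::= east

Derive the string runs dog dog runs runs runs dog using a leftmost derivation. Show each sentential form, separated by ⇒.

S ⇒ S G G   [S ::= S G G]
S G G ⇒ S G G G G   [S ::= S G G]
S G G G G ⇒ S G G G G G G   [S ::= S G G]
S G G G G G G ⇒ runs G G G G G G   [S ::= runs]
runs G G G G G G ⇒ runs dog G G G G G   [G ::= dog]
runs dog G G G G G ⇒ runs dog dog G G G G   [G ::= dog]
runs dog dog G G G G ⇒ runs dog dog runs G G G   [G ::= runs]
runs dog dog runs G G G ⇒ runs dog dog runs runs G G   [G ::= runs]
runs dog dog runs runs G G ⇒ runs dog dog runs runs runs G   [G ::= runs]
runs dog dog runs runs runs G ⇒ runs dog dog runs runs runs dog   [G ::= dog]

S ⇒ S G G ⇒ S G G G G ⇒ S G G G G G G ⇒ runs G G G G G G ⇒ runs dog G G G G G ⇒ runs dog dog G G G G ⇒ runs dog dog runs G G G ⇒ runs dog dog runs runs G G ⇒ runs dog dog runs runs runs G ⇒ runs dog dog runs runs runs dog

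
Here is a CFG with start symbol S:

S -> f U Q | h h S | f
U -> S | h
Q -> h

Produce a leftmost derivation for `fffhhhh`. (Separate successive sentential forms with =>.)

S => fUQ   [S -> f U Q]
fUQ => fSQ   [U -> S]
fSQ => ffUQQ   [S -> f U Q]
ffUQQ => ffSQQ   [U -> S]
ffSQQ => fffUQQQ   [S -> f U Q]
fffUQQQ => fffhQQQ   [U -> h]
fffhQQQ => fffhhQQ   [Q -> h]
fffhhQQ => fffhhhQ   [Q -> h]
fffhhhQ => fffhhhh   [Q -> h]

S => fUQ => fSQ => ffUQQ => ffSQQ => fffUQQQ => fffhQQQ => fffhhQQ => fffhhhQ => fffhhhh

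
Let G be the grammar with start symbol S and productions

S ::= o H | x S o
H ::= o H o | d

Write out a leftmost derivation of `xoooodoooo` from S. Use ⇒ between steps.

S⇒xSo⇒xoHo⇒xooHoo⇒xoooHooo⇒xooooHoooo⇒xoooodoooo

S ⇒ xSo   [S ::= x S o]
xSo ⇒ xoHo   [S ::= o H]
xoHo ⇒ xooHoo   [H ::= o H o]
xooHoo ⇒ xoooHooo   [H ::= o H o]
xoooHooo ⇒ xooooHoooo   [H ::= o H o]
xooooHoooo ⇒ xoooodoooo   [H ::= d]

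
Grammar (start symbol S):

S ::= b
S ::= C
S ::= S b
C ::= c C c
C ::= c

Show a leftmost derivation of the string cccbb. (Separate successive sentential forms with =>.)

S => Sb => Sbb => Cbb => cCcbb => cccbb

S => Sb   [S ::= S b]
Sb => Sbb   [S ::= S b]
Sbb => Cbb   [S ::= C]
Cbb => cCcbb   [C ::= c C c]
cCcbb => cccbb   [C ::= c]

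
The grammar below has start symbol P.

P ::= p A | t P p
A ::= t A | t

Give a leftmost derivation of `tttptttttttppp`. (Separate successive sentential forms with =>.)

P => tPp => ttPpp => tttPppp => tttpAppp => tttptAppp => tttpttAppp => tttptttAppp => tttpttttAppp => tttptttttAppp => tttpttttttAppp => tttptttttttppp

P => tPp   [P ::= t P p]
tPp => ttPpp   [P ::= t P p]
ttPpp => tttPppp   [P ::= t P p]
tttPppp => tttpAppp   [P ::= p A]
tttpAppp => tttptAppp   [A ::= t A]
tttptAppp => tttpttAppp   [A ::= t A]
tttpttAppp => tttptttAppp   [A ::= t A]
tttptttAppp => tttpttttAppp   [A ::= t A]
tttpttttAppp => tttptttttAppp   [A ::= t A]
tttptttttAppp => tttpttttttAppp   [A ::= t A]
tttpttttttAppp => tttptttttttppp   [A ::= t]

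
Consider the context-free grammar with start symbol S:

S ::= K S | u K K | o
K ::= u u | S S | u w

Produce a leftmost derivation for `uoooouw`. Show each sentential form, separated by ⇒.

S ⇒ uKK ⇒ uSSK ⇒ uKSSK ⇒ uSSSSK ⇒ uoSSSK ⇒ uooSSK ⇒ uoooSK ⇒ uooooK ⇒ uoooouw

S ⇒ uKK   [S ::= u K K]
uKK ⇒ uSSK   [K ::= S S]
uSSK ⇒ uKSSK   [S ::= K S]
uKSSK ⇒ uSSSSK   [K ::= S S]
uSSSSK ⇒ uoSSSK   [S ::= o]
uoSSSK ⇒ uooSSK   [S ::= o]
uooSSK ⇒ uoooSK   [S ::= o]
uoooSK ⇒ uooooK   [S ::= o]
uooooK ⇒ uoooouw   [K ::= u w]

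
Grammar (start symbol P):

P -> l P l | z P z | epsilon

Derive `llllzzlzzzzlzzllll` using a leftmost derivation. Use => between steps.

P=>lPl=>llPll=>lllPlll=>llllPllll=>llllzPzllll=>llllzzPzzllll=>llllzzlPlzzllll=>llllzzlzPzlzzllll=>llllzzlzzPzzlzzllll=>llllzzlzzzzlzzllll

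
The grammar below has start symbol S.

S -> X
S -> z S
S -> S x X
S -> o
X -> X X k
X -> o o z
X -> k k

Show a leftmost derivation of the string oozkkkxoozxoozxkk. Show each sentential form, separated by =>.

S => SxX => SxXxX => SxXxXxX => XxXxXxX => XXkxXxXxX => oozXkxXxXxX => oozkkkxXxXxX => oozkkkxoozxXxX => oozkkkxoozxoozxX => oozkkkxoozxoozxkk

S => SxX   [S -> S x X]
SxX => SxXxX   [S -> S x X]
SxXxX => SxXxXxX   [S -> S x X]
SxXxXxX => XxXxXxX   [S -> X]
XxXxXxX => XXkxXxXxX   [X -> X X k]
XXkxXxXxX => oozXkxXxXxX   [X -> o o z]
oozXkxXxXxX => oozkkkxXxXxX   [X -> k k]
oozkkkxXxXxX => oozkkkxoozxXxX   [X -> o o z]
oozkkkxoozxXxX => oozkkkxoozxoozxX   [X -> o o z]
oozkkkxoozxoozxX => oozkkkxoozxoozxkk   [X -> k k]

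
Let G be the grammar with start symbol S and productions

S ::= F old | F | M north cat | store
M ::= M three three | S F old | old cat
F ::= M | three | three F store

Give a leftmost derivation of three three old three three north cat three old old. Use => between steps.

S => F old => M old => S F old old => M north cat F old old => M three three north cat F old old => S F old three three north cat F old old => F F old three three north cat F old old => three F old three three north cat F old old => three three old three three north cat F old old => three three old three three north cat three old old

S => F old   [S ::= F old]
F old => M old   [F ::= M]
M old => S F old old   [M ::= S F old]
S F old old => M north cat F old old   [S ::= M north cat]
M north cat F old old => M three three north cat F old old   [M ::= M three three]
M three three north cat F old old => S F old three three north cat F old old   [M ::= S F old]
S F old three three north cat F old old => F F old three three north cat F old old   [S ::= F]
F F old three three north cat F old old => three F old three three north cat F old old   [F ::= three]
three F old three three north cat F old old => three three old three three north cat F old old   [F ::= three]
three three old three three north cat F old old => three three old three three north cat three old old   [F ::= three]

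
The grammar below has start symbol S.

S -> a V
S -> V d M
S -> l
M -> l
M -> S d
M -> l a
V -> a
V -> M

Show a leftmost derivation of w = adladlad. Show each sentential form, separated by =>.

S => VdM => adM => adSd => adVdMd => adMdMd => adladMd => adladlad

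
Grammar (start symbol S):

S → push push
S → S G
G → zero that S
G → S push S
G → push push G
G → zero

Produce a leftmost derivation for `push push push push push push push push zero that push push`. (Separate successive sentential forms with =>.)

S => S G   [S → S G]
S G => push push G   [S → push push]
push push G => push push push push G   [G → push push G]
push push push push G => push push push push push push G   [G → push push G]
push push push push push push G => push push push push push push push push G   [G → push push G]
push push push push push push push push G => push push push push push push push push zero that S   [G → zero that S]
push push push push push push push push zero that S => push push push push push push push push zero that push push   [S → push push]

S => S G => push push G => push push push push G => push push push push push push G => push push push push push push push push G => push push push push push push push push zero that S => push push push push push push push push zero that push push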